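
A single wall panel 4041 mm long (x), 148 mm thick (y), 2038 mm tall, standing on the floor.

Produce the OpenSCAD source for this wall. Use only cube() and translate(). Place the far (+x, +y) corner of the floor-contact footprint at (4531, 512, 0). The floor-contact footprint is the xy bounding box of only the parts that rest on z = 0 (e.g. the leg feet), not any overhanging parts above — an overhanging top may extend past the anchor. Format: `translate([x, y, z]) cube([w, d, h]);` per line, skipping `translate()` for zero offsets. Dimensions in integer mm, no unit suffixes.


translate([490, 364, 0]) cube([4041, 148, 2038]);


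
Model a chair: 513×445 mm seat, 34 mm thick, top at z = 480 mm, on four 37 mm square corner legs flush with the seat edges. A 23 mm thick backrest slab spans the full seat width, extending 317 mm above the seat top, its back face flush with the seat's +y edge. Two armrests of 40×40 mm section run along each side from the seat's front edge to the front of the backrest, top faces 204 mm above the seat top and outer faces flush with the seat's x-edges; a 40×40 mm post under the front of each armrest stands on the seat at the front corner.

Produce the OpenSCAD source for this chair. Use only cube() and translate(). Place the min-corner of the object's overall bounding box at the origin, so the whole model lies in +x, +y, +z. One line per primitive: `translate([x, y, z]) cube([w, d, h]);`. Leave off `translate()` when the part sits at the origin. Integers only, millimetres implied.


translate([0, 0, 446]) cube([513, 445, 34]);
cube([37, 37, 446]);
translate([476, 0, 0]) cube([37, 37, 446]);
translate([0, 408, 0]) cube([37, 37, 446]);
translate([476, 408, 0]) cube([37, 37, 446]);
translate([0, 422, 480]) cube([513, 23, 317]);
translate([0, 0, 644]) cube([40, 422, 40]);
translate([473, 0, 644]) cube([40, 422, 40]);
translate([0, 0, 480]) cube([40, 40, 164]);
translate([473, 0, 480]) cube([40, 40, 164]);


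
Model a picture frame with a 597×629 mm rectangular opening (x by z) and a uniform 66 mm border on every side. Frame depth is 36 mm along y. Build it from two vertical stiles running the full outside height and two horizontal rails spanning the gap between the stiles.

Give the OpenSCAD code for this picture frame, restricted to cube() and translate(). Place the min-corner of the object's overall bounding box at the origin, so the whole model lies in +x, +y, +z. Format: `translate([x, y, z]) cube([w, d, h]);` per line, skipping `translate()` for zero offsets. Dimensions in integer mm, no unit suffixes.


cube([66, 36, 761]);
translate([663, 0, 0]) cube([66, 36, 761]);
translate([66, 0, 0]) cube([597, 36, 66]);
translate([66, 0, 695]) cube([597, 36, 66]);


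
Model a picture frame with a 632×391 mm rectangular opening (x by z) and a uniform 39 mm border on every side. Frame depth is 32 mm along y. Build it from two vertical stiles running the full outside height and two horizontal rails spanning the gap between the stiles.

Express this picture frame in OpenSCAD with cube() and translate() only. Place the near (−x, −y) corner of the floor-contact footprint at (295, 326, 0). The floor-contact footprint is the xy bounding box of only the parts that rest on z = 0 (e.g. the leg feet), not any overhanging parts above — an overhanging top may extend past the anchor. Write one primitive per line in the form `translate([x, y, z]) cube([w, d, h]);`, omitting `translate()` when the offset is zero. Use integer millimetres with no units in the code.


translate([295, 326, 0]) cube([39, 32, 469]);
translate([966, 326, 0]) cube([39, 32, 469]);
translate([334, 326, 0]) cube([632, 32, 39]);
translate([334, 326, 430]) cube([632, 32, 39]);


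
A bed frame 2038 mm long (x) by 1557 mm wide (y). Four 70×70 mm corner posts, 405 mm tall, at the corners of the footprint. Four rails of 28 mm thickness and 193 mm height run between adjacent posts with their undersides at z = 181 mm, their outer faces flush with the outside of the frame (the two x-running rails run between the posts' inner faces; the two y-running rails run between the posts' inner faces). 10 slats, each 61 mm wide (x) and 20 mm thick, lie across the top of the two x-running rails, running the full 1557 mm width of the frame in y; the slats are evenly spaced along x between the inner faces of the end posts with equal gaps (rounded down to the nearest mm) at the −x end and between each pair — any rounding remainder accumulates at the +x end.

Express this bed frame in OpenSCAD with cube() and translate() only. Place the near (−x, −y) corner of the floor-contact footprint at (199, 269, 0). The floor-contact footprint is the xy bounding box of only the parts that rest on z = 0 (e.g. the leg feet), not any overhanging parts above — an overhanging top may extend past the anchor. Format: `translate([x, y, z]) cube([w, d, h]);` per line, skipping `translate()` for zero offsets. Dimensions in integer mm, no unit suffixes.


translate([199, 269, 0]) cube([70, 70, 405]);
translate([199, 1756, 0]) cube([70, 70, 405]);
translate([2167, 269, 0]) cube([70, 70, 405]);
translate([2167, 1756, 0]) cube([70, 70, 405]);
translate([269, 269, 181]) cube([1898, 28, 193]);
translate([269, 1798, 181]) cube([1898, 28, 193]);
translate([199, 339, 181]) cube([28, 1417, 193]);
translate([2209, 339, 181]) cube([28, 1417, 193]);
translate([386, 269, 374]) cube([61, 1557, 20]);
translate([564, 269, 374]) cube([61, 1557, 20]);
translate([742, 269, 374]) cube([61, 1557, 20]);
translate([920, 269, 374]) cube([61, 1557, 20]);
translate([1098, 269, 374]) cube([61, 1557, 20]);
translate([1276, 269, 374]) cube([61, 1557, 20]);
translate([1454, 269, 374]) cube([61, 1557, 20]);
translate([1632, 269, 374]) cube([61, 1557, 20]);
translate([1810, 269, 374]) cube([61, 1557, 20]);
translate([1988, 269, 374]) cube([61, 1557, 20]);


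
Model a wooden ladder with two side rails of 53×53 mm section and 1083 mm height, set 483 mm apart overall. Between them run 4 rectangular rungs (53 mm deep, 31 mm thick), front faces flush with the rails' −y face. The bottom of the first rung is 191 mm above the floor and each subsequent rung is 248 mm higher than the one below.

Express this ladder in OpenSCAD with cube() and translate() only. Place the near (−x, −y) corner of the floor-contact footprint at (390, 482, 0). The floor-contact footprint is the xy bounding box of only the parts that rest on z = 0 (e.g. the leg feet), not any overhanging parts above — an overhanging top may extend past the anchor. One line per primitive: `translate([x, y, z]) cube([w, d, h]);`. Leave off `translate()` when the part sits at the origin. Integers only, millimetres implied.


translate([390, 482, 0]) cube([53, 53, 1083]);
translate([820, 482, 0]) cube([53, 53, 1083]);
translate([443, 482, 191]) cube([377, 53, 31]);
translate([443, 482, 439]) cube([377, 53, 31]);
translate([443, 482, 687]) cube([377, 53, 31]);
translate([443, 482, 935]) cube([377, 53, 31]);


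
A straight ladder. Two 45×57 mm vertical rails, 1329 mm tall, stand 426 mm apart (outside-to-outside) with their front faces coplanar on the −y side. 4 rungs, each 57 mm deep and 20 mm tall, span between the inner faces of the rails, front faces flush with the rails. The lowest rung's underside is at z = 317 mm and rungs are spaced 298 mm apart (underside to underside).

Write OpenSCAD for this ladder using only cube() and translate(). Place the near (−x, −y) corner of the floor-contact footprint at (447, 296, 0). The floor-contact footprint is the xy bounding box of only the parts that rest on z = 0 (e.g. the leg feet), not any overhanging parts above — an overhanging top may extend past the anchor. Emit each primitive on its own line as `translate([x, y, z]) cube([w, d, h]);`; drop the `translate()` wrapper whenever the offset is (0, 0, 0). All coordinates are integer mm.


// rung span = 426 - 2*45 = 336
// rung[k] z = 317 + k*298
translate([447, 296, 0]) cube([45, 57, 1329]);
translate([828, 296, 0]) cube([45, 57, 1329]);
translate([492, 296, 317]) cube([336, 57, 20]);
translate([492, 296, 615]) cube([336, 57, 20]);
translate([492, 296, 913]) cube([336, 57, 20]);
translate([492, 296, 1211]) cube([336, 57, 20]);


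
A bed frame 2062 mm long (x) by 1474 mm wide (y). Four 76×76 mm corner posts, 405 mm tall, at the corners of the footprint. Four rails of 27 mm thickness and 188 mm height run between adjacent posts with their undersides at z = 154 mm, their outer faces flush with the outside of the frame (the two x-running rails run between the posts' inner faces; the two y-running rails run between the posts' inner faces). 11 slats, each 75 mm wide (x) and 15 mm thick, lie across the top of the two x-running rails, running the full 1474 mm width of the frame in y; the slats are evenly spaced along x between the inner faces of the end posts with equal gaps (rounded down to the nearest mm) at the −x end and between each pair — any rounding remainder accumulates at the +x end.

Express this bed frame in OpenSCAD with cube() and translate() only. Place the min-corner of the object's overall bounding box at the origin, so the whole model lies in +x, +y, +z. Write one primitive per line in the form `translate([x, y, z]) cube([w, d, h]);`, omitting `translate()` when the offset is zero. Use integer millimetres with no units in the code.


// slat z = rail_z + rail_h = 154 + 188 = 342
// slat gap = ⌊(1910 − 11·75) / 12⌋ = 90
cube([76, 76, 405]);
translate([0, 1398, 0]) cube([76, 76, 405]);
translate([1986, 0, 0]) cube([76, 76, 405]);
translate([1986, 1398, 0]) cube([76, 76, 405]);
translate([76, 0, 154]) cube([1910, 27, 188]);
translate([76, 1447, 154]) cube([1910, 27, 188]);
translate([0, 76, 154]) cube([27, 1322, 188]);
translate([2035, 76, 154]) cube([27, 1322, 188]);
translate([166, 0, 342]) cube([75, 1474, 15]);
translate([331, 0, 342]) cube([75, 1474, 15]);
translate([496, 0, 342]) cube([75, 1474, 15]);
translate([661, 0, 342]) cube([75, 1474, 15]);
translate([826, 0, 342]) cube([75, 1474, 15]);
translate([991, 0, 342]) cube([75, 1474, 15]);
translate([1156, 0, 342]) cube([75, 1474, 15]);
translate([1321, 0, 342]) cube([75, 1474, 15]);
translate([1486, 0, 342]) cube([75, 1474, 15]);
translate([1651, 0, 342]) cube([75, 1474, 15]);
translate([1816, 0, 342]) cube([75, 1474, 15]);


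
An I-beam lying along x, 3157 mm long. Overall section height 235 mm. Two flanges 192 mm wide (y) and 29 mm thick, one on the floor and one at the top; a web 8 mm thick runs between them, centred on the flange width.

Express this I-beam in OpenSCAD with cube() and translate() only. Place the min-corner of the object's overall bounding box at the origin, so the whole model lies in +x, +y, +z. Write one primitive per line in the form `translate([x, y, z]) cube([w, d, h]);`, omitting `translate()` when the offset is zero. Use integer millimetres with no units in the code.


cube([3157, 192, 29]);
translate([0, 92, 29]) cube([3157, 8, 177]);
translate([0, 0, 206]) cube([3157, 192, 29]);


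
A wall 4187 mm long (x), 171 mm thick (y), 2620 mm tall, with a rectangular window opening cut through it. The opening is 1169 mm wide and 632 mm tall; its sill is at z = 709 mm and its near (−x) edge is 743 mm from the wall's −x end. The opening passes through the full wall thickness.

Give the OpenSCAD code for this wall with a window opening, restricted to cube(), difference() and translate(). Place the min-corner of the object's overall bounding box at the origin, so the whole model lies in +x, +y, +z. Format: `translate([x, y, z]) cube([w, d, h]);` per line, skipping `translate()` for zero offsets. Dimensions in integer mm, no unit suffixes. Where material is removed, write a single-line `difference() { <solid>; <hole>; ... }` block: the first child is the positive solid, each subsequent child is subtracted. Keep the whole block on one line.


difference() { cube([4187, 171, 2620]); translate([743, 0, 709]) cube([1169, 171, 632]); }


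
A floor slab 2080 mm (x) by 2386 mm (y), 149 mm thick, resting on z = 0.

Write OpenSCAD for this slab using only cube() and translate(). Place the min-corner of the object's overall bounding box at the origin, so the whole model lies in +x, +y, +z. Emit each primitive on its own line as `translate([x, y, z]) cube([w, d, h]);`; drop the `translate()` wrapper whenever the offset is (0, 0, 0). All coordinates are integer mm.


cube([2080, 2386, 149]);


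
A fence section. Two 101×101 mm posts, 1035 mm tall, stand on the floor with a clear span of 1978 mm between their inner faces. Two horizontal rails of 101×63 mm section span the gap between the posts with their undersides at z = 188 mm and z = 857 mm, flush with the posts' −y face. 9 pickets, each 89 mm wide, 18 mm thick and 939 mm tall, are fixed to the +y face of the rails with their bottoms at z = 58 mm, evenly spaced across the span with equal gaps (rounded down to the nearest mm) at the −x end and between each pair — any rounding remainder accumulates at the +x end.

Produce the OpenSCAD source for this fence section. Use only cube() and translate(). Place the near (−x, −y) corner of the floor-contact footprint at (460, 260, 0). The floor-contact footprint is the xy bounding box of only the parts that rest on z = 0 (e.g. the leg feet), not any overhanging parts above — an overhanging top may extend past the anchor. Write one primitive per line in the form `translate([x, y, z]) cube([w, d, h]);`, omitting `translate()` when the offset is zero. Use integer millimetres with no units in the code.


translate([460, 260, 0]) cube([101, 101, 1035]);
translate([2539, 260, 0]) cube([101, 101, 1035]);
translate([561, 260, 188]) cube([1978, 101, 63]);
translate([561, 260, 857]) cube([1978, 101, 63]);
translate([678, 361, 58]) cube([89, 18, 939]);
translate([884, 361, 58]) cube([89, 18, 939]);
translate([1090, 361, 58]) cube([89, 18, 939]);
translate([1296, 361, 58]) cube([89, 18, 939]);
translate([1502, 361, 58]) cube([89, 18, 939]);
translate([1708, 361, 58]) cube([89, 18, 939]);
translate([1914, 361, 58]) cube([89, 18, 939]);
translate([2120, 361, 58]) cube([89, 18, 939]);
translate([2326, 361, 58]) cube([89, 18, 939]);


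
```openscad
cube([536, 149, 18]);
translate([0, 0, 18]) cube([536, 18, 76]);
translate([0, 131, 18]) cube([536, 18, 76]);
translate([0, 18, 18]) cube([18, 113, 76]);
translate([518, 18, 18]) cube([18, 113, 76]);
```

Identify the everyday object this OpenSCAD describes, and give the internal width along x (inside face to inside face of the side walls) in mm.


An open box. The internal width is 500 mm.

A 536×149 base slab with four walls standing on it — an open box. The base is 536 mm wide and the walls are 18 mm thick, so the internal width is 536 − 2 × 18 = 500 mm.


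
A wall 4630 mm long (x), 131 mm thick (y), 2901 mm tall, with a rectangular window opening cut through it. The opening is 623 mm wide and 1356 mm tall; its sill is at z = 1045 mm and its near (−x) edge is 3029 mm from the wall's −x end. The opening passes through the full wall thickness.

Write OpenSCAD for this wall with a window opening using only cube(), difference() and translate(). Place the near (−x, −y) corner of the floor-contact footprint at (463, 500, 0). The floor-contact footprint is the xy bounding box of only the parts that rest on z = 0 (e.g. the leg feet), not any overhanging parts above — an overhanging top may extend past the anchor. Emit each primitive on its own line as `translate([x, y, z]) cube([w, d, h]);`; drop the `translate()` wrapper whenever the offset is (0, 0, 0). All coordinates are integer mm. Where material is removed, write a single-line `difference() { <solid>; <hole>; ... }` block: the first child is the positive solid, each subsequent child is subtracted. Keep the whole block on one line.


difference() { translate([463, 500, 0]) cube([4630, 131, 2901]); translate([3492, 500, 1045]) cube([623, 131, 1356]); }


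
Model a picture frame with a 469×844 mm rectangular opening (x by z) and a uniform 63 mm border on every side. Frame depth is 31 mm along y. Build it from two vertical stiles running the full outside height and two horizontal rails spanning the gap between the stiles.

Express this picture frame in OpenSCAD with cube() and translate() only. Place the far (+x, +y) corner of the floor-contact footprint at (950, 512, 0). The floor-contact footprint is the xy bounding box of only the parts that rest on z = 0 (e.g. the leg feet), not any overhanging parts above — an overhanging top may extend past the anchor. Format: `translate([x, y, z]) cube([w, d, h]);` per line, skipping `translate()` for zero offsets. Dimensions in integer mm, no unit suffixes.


translate([355, 481, 0]) cube([63, 31, 970]);
translate([887, 481, 0]) cube([63, 31, 970]);
translate([418, 481, 0]) cube([469, 31, 63]);
translate([418, 481, 907]) cube([469, 31, 63]);


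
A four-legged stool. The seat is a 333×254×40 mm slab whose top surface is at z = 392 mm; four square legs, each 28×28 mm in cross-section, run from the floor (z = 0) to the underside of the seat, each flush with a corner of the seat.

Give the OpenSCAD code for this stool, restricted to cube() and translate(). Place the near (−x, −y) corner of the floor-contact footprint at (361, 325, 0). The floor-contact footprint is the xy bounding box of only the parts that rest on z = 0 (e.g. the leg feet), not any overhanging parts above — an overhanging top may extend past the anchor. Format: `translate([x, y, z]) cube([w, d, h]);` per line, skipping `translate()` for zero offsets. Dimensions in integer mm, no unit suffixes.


translate([361, 325, 352]) cube([333, 254, 40]);
translate([361, 325, 0]) cube([28, 28, 352]);
translate([666, 325, 0]) cube([28, 28, 352]);
translate([361, 551, 0]) cube([28, 28, 352]);
translate([666, 551, 0]) cube([28, 28, 352]);


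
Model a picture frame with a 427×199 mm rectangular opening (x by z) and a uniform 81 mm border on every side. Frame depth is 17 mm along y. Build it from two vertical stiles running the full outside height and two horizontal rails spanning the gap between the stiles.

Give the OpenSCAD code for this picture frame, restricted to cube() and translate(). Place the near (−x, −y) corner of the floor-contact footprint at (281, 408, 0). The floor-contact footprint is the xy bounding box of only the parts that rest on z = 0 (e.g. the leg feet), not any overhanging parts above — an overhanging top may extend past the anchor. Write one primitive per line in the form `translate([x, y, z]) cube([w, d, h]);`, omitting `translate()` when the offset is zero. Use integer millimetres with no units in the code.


translate([281, 408, 0]) cube([81, 17, 361]);
translate([789, 408, 0]) cube([81, 17, 361]);
translate([362, 408, 0]) cube([427, 17, 81]);
translate([362, 408, 280]) cube([427, 17, 81]);


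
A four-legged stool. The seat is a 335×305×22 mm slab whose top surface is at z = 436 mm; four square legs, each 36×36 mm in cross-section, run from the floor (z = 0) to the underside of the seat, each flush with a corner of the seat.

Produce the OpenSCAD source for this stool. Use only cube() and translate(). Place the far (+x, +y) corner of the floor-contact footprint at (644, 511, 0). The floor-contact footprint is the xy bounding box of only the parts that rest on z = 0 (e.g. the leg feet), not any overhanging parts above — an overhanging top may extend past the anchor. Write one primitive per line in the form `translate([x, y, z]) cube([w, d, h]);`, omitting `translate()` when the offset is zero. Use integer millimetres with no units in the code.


translate([309, 206, 414]) cube([335, 305, 22]);
translate([309, 206, 0]) cube([36, 36, 414]);
translate([608, 206, 0]) cube([36, 36, 414]);
translate([309, 475, 0]) cube([36, 36, 414]);
translate([608, 475, 0]) cube([36, 36, 414]);


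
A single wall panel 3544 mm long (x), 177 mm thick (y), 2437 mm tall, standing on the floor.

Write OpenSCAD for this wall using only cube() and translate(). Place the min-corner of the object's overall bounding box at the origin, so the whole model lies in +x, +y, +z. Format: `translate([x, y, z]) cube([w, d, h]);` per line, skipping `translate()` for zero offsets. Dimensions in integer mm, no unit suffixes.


cube([3544, 177, 2437]);


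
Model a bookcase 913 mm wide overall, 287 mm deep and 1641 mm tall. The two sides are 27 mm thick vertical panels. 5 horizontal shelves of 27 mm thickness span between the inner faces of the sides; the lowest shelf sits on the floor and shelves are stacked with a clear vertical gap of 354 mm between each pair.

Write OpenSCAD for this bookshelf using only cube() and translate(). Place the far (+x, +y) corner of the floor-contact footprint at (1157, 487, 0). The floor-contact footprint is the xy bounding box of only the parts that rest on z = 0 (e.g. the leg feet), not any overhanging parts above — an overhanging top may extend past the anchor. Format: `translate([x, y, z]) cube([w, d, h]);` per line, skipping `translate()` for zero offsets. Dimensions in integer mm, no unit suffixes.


translate([244, 200, 0]) cube([27, 287, 1641]);
translate([1130, 200, 0]) cube([27, 287, 1641]);
translate([271, 200, 0]) cube([859, 287, 27]);
translate([271, 200, 381]) cube([859, 287, 27]);
translate([271, 200, 762]) cube([859, 287, 27]);
translate([271, 200, 1143]) cube([859, 287, 27]);
translate([271, 200, 1524]) cube([859, 287, 27]);


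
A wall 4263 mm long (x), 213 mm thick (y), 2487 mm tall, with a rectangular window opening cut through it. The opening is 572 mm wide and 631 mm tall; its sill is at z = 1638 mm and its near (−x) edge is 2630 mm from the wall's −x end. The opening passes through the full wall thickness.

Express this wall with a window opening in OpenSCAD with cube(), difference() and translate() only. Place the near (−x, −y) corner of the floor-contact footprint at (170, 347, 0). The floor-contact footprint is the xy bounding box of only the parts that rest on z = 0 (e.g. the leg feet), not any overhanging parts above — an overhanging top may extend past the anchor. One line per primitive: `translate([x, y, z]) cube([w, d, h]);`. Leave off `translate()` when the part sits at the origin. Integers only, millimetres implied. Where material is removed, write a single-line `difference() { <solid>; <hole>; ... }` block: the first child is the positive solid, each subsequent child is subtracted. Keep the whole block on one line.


difference() { translate([170, 347, 0]) cube([4263, 213, 2487]); translate([2800, 347, 1638]) cube([572, 213, 631]); }


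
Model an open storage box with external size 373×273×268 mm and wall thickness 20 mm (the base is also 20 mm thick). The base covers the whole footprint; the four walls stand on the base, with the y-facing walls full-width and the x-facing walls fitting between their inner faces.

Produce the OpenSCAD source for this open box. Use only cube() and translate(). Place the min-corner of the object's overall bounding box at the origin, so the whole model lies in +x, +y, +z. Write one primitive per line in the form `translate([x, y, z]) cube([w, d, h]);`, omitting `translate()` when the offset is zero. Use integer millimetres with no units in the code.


cube([373, 273, 20]);
translate([0, 0, 20]) cube([373, 20, 248]);
translate([0, 253, 20]) cube([373, 20, 248]);
translate([0, 20, 20]) cube([20, 233, 248]);
translate([353, 20, 20]) cube([20, 233, 248]);


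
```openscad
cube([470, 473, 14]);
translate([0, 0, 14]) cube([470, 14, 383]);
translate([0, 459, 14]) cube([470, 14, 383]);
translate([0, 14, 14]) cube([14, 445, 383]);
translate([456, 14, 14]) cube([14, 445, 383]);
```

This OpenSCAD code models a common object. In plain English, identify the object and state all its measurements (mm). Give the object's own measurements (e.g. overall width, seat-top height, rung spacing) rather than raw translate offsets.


An open-topped rectangular box: outside dimensions 470×473×397 mm, with a uniform wall and base thickness of 14 mm. The base is a full 470×473 slab on the floor; four walls sit on top of the base. The front and back walls (the −y and +y sides) span the full width; the two side walls fit between them.


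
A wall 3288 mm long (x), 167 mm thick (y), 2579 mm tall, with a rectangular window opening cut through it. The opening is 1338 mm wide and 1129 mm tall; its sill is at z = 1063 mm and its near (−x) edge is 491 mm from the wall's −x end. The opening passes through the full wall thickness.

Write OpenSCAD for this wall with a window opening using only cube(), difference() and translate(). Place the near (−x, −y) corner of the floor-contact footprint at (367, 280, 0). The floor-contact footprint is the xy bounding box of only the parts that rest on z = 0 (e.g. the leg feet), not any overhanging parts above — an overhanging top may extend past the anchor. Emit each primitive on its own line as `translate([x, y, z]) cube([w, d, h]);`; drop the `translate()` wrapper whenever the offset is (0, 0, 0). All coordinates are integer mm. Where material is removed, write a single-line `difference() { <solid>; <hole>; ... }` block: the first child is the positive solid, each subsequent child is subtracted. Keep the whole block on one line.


difference() { translate([367, 280, 0]) cube([3288, 167, 2579]); translate([858, 280, 1063]) cube([1338, 167, 1129]); }


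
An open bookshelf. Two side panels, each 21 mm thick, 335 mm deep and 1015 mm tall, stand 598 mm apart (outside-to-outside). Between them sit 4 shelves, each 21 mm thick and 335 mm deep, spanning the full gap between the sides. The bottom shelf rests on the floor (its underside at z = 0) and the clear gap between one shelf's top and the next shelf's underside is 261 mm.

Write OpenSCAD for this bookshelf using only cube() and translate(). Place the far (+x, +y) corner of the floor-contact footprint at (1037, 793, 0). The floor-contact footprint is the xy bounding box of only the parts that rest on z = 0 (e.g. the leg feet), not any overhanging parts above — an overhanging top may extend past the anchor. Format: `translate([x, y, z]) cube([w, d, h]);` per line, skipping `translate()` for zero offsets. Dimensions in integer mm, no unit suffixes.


translate([439, 458, 0]) cube([21, 335, 1015]);
translate([1016, 458, 0]) cube([21, 335, 1015]);
translate([460, 458, 0]) cube([556, 335, 21]);
translate([460, 458, 282]) cube([556, 335, 21]);
translate([460, 458, 564]) cube([556, 335, 21]);
translate([460, 458, 846]) cube([556, 335, 21]);


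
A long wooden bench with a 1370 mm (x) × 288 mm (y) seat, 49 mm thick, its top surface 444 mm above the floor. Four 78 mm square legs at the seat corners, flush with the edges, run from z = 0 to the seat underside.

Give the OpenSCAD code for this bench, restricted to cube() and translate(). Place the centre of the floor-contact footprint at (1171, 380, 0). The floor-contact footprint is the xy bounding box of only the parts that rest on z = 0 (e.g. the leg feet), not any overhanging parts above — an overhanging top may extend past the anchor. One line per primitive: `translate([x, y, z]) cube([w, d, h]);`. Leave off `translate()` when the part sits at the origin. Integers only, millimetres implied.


translate([486, 236, 395]) cube([1370, 288, 49]);
translate([486, 236, 0]) cube([78, 78, 395]);
translate([486, 446, 0]) cube([78, 78, 395]);
translate([1778, 236, 0]) cube([78, 78, 395]);
translate([1778, 446, 0]) cube([78, 78, 395]);


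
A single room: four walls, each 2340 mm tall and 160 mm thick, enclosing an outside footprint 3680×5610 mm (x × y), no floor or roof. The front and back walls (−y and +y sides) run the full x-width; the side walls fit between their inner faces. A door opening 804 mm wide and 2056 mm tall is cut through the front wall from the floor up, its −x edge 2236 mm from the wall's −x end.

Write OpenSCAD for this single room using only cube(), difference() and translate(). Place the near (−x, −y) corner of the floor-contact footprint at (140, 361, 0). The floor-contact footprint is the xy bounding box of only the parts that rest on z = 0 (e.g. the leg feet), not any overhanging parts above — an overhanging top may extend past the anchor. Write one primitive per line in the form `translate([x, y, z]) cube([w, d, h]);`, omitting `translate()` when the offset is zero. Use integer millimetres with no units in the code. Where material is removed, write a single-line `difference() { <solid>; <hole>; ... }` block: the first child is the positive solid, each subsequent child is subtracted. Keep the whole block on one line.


difference() { translate([140, 361, 0]) cube([3680, 160, 2340]); translate([2376, 361, 0]) cube([804, 160, 2056]); }
translate([140, 5811, 0]) cube([3680, 160, 2340]);
translate([140, 521, 0]) cube([160, 5290, 2340]);
translate([3660, 521, 0]) cube([160, 5290, 2340]);


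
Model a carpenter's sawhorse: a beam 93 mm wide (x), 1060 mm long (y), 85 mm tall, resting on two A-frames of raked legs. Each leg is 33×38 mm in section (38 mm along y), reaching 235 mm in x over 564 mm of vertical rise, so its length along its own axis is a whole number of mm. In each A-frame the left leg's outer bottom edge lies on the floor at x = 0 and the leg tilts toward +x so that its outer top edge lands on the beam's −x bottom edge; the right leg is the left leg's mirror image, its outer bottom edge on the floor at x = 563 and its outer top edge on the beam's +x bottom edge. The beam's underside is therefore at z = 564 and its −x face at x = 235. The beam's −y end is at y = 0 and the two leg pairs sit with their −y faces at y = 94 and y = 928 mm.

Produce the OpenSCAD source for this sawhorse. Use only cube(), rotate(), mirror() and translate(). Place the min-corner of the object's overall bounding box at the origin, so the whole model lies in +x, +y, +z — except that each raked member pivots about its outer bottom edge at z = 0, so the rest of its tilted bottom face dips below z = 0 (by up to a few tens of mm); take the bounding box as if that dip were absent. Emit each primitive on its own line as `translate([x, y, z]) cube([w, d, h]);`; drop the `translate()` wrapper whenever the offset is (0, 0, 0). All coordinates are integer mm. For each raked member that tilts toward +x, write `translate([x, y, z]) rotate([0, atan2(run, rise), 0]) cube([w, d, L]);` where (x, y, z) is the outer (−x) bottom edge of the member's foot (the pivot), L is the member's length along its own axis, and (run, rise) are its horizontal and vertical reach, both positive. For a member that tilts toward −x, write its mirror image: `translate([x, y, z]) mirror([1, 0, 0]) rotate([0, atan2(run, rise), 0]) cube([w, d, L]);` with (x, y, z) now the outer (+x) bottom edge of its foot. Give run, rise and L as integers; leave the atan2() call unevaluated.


translate([235, 0, 564]) cube([93, 1060, 85]);
translate([0, 94, 0]) rotate([0, atan2(235, 564), 0]) cube([33, 38, 611]);
translate([563, 94, 0]) mirror([1, 0, 0]) rotate([0, atan2(235, 564), 0]) cube([33, 38, 611]);
translate([0, 928, 0]) rotate([0, atan2(235, 564), 0]) cube([33, 38, 611]);
translate([563, 928, 0]) mirror([1, 0, 0]) rotate([0, atan2(235, 564), 0]) cube([33, 38, 611]);


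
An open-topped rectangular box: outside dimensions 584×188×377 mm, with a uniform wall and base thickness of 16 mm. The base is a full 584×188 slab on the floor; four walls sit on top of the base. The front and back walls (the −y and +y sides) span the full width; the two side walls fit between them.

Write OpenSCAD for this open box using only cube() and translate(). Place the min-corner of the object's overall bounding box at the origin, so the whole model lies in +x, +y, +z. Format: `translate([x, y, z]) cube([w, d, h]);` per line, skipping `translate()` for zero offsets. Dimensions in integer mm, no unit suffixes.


cube([584, 188, 16]);
translate([0, 0, 16]) cube([584, 16, 361]);
translate([0, 172, 16]) cube([584, 16, 361]);
translate([0, 16, 16]) cube([16, 156, 361]);
translate([568, 16, 16]) cube([16, 156, 361]);


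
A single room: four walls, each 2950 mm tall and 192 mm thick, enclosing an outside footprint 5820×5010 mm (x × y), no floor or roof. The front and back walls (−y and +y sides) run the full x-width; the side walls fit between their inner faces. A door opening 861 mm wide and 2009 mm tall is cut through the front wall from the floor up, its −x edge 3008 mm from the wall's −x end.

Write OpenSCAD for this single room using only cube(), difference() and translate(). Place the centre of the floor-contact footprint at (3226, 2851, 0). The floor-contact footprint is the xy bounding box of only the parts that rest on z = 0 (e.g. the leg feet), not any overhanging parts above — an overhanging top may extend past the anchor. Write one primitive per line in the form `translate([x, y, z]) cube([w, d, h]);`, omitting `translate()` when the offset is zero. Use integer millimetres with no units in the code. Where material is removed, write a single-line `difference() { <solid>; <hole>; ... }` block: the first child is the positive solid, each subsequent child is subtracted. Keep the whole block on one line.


difference() { translate([316, 346, 0]) cube([5820, 192, 2950]); translate([3324, 346, 0]) cube([861, 192, 2009]); }
translate([316, 5164, 0]) cube([5820, 192, 2950]);
translate([316, 538, 0]) cube([192, 4626, 2950]);
translate([5944, 538, 0]) cube([192, 4626, 2950]);


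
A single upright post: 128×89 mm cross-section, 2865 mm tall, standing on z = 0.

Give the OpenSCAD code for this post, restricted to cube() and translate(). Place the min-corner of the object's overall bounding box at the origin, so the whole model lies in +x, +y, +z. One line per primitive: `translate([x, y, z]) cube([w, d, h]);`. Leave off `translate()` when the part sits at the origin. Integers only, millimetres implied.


cube([128, 89, 2865]);


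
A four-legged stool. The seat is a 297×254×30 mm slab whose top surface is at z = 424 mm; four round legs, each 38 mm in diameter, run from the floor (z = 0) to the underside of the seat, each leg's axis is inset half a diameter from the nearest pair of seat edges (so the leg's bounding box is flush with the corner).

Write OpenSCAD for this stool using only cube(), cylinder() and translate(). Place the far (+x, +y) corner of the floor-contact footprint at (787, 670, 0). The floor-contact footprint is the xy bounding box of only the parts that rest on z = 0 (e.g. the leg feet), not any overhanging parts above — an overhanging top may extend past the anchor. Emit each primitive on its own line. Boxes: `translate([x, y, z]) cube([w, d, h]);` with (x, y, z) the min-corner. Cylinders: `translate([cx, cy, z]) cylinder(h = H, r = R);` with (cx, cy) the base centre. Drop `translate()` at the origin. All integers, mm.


translate([490, 416, 394]) cube([297, 254, 30]);
translate([509, 435, 0]) cylinder(h = 394, r = 19);
translate([768, 435, 0]) cylinder(h = 394, r = 19);
translate([509, 651, 0]) cylinder(h = 394, r = 19);
translate([768, 651, 0]) cylinder(h = 394, r = 19);


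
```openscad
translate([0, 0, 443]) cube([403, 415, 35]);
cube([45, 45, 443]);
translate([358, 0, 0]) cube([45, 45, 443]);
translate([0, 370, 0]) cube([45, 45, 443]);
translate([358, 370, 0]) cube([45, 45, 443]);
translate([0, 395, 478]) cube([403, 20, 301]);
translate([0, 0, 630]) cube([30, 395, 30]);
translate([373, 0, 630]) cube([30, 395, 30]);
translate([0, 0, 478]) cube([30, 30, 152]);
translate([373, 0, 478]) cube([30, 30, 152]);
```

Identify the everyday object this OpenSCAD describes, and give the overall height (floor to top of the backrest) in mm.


A chair. The overall height is 779 mm.

A slab on four corner posts with a tall panel at the back — a chair. The seat slab sits at z = 443 with thickness 35, and the 301 mm backrest starts at the seat top, so the overall height is 443 + 35 + 301 = 779 mm.


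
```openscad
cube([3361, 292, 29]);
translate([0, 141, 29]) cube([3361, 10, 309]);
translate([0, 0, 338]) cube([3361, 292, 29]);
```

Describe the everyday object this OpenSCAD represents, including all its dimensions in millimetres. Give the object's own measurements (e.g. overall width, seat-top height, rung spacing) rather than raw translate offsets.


An I-beam lying along x, 3361 mm long. Overall section height 367 mm. Two flanges 292 mm wide (y) and 29 mm thick, one on the floor and one at the top; a web 10 mm thick runs between them, centred on the flange width.


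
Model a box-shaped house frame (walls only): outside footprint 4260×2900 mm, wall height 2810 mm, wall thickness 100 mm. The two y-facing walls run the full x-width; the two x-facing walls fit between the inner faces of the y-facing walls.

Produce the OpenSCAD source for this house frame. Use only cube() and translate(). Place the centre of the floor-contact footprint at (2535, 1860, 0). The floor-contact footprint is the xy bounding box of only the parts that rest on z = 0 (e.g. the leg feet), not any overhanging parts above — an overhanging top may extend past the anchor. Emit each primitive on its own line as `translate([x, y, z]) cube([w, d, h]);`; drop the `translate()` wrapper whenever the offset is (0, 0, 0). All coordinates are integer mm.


translate([405, 410, 0]) cube([4260, 100, 2810]);
translate([405, 3210, 0]) cube([4260, 100, 2810]);
translate([405, 510, 0]) cube([100, 2700, 2810]);
translate([4565, 510, 0]) cube([100, 2700, 2810]);


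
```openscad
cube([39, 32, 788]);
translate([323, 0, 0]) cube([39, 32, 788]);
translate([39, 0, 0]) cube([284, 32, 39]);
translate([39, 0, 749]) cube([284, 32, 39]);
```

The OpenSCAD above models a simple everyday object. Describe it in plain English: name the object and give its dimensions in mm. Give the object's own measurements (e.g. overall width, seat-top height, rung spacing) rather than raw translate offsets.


A rectangular picture frame lying in the x–z plane (depth along y). The opening is 284 mm wide (x) by 710 mm tall (z), surrounded by a border 39 mm wide on all four sides. The frame is 32 mm deep and is made of two full-height vertical stiles with two horizontal rails fitted between them.


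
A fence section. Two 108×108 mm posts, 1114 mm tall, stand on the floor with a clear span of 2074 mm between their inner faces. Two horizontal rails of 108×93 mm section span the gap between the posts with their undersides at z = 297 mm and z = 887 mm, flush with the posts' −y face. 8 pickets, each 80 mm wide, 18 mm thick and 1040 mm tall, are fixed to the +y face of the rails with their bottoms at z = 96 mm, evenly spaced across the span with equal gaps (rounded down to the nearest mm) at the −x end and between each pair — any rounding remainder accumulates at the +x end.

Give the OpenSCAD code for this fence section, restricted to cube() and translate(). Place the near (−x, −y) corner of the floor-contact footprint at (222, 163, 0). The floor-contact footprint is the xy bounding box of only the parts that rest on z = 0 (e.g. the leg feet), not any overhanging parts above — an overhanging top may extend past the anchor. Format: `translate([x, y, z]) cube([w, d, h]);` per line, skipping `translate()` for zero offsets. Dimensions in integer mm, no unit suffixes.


translate([222, 163, 0]) cube([108, 108, 1114]);
translate([2404, 163, 0]) cube([108, 108, 1114]);
translate([330, 163, 297]) cube([2074, 108, 93]);
translate([330, 163, 887]) cube([2074, 108, 93]);
translate([489, 271, 96]) cube([80, 18, 1040]);
translate([728, 271, 96]) cube([80, 18, 1040]);
translate([967, 271, 96]) cube([80, 18, 1040]);
translate([1206, 271, 96]) cube([80, 18, 1040]);
translate([1445, 271, 96]) cube([80, 18, 1040]);
translate([1684, 271, 96]) cube([80, 18, 1040]);
translate([1923, 271, 96]) cube([80, 18, 1040]);
translate([2162, 271, 96]) cube([80, 18, 1040]);


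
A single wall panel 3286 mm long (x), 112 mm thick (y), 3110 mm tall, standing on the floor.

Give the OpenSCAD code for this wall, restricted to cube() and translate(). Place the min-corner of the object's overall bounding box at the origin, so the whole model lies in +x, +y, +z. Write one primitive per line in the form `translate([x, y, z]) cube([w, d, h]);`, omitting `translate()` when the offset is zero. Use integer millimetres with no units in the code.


cube([3286, 112, 3110]);
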